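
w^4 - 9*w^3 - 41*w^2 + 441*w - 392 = (w - 8)*(w - 7)*(w - 1)*(w + 7)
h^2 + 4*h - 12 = (h - 2)*(h + 6)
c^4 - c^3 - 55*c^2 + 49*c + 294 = (c - 7)*(c - 3)*(c + 2)*(c + 7)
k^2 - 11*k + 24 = (k - 8)*(k - 3)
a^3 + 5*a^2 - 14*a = a*(a - 2)*(a + 7)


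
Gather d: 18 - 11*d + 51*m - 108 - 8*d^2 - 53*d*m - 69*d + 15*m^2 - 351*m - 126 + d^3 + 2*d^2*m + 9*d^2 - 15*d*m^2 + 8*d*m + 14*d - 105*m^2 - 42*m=d^3 + d^2*(2*m + 1) + d*(-15*m^2 - 45*m - 66) - 90*m^2 - 342*m - 216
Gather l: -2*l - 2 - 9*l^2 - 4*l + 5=-9*l^2 - 6*l + 3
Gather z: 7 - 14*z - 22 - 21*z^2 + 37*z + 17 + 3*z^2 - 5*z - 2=-18*z^2 + 18*z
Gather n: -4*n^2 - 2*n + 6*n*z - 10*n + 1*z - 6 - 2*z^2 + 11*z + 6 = -4*n^2 + n*(6*z - 12) - 2*z^2 + 12*z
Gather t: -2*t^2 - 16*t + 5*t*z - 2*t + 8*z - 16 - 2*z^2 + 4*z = -2*t^2 + t*(5*z - 18) - 2*z^2 + 12*z - 16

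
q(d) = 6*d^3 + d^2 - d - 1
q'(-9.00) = 1439.00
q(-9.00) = -4285.00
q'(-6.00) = 635.00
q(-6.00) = -1255.00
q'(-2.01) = 67.70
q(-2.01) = -43.67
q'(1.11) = 23.40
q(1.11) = 7.33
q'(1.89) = 67.08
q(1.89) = 41.19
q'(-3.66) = 232.80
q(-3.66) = -278.11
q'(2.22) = 92.15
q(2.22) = 67.35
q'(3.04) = 171.43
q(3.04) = 173.77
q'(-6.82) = 822.58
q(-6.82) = -1850.96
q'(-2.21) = 82.49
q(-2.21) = -58.67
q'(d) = 18*d^2 + 2*d - 1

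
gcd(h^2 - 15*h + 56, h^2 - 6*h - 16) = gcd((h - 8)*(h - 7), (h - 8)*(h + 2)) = h - 8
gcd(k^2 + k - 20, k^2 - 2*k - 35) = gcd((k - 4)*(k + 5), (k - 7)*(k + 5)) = k + 5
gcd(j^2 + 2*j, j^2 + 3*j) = j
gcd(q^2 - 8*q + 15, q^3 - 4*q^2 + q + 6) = q - 3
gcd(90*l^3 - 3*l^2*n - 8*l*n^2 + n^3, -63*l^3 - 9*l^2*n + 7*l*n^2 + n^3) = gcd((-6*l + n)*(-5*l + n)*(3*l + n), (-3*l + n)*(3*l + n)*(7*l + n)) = 3*l + n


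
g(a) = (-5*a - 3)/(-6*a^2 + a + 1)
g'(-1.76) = -0.08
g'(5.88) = -0.03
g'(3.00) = -0.15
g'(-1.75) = -0.08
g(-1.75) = -0.30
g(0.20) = -4.17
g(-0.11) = -3.00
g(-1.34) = -0.33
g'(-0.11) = 2.39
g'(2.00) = -0.44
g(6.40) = 0.15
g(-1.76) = -0.30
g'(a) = (-5*a - 3)*(12*a - 1)/(-6*a^2 + a + 1)^2 - 5/(-6*a^2 + a + 1)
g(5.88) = 0.16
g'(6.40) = -0.03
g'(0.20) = -11.28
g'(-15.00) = 0.00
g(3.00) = 0.36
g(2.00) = 0.62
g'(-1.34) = -0.06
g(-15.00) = -0.05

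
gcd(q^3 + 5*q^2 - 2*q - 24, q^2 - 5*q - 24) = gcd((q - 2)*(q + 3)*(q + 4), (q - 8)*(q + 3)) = q + 3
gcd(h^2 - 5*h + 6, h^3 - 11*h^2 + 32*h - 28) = h - 2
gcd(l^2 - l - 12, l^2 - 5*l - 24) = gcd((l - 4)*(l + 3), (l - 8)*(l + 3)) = l + 3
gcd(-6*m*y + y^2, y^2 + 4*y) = y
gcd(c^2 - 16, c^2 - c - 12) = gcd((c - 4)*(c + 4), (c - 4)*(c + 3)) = c - 4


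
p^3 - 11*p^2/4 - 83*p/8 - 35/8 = (p - 5)*(p + 1/2)*(p + 7/4)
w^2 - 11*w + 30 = (w - 6)*(w - 5)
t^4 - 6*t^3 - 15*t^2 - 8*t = t*(t - 8)*(t + 1)^2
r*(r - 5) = r^2 - 5*r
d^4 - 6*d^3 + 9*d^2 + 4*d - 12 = (d - 3)*(d - 2)^2*(d + 1)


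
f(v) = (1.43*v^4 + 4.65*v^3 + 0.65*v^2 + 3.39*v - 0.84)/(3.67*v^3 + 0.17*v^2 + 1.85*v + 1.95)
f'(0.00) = 2.15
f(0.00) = -0.43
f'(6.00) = 0.39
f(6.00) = 3.57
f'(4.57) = 0.40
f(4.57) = 3.01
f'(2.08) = 0.49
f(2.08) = 1.96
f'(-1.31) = 1.46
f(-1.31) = 1.23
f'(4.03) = 0.40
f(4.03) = 2.79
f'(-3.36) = 0.42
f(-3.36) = -0.01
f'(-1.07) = 3.14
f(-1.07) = 1.74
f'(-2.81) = 0.45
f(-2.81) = 0.23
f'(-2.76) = 0.45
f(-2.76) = 0.25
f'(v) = (-11.01*v^2 - 0.34*v - 1.85)*(1.43*v^4 + 4.65*v^3 + 0.65*v^2 + 3.39*v - 0.84)/(3.67*v^3 + 0.17*v^2 + 1.85*v + 1.95)^2 + (5.72*v^3 + 13.95*v^2 + 1.3*v + 3.39)/(3.67*v^3 + 0.17*v^2 + 1.85*v + 1.95) = (5.2481*v^6 + 0.486200000000004*v^5 + 6.3415*v^4 + 3.4764*v^3 + 37.0771*v^2 + 2.8206*v + 8.1645)/(13.4689*v^6 + 1.2478*v^5 + 13.6079*v^4 + 14.942*v^3 + 4.0855*v^2 + 7.215*v + 3.8025)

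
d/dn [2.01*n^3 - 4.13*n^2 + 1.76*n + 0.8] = 6.03*n^2 - 8.26*n + 1.76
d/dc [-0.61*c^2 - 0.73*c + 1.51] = -1.22*c - 0.73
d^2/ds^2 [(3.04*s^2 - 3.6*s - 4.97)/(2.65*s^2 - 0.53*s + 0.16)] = (2.8421709430404e-14*s^4 - 42.02264*s^3 - 217.14471*s^2 + 51.04059*s + 0.967501999999999)/(18.609625*s^6 - 11.165775*s^5 + 5.603955*s^4 - 1.497197*s^3 + 0.338352*s^2 - 0.040704*s + 0.004096)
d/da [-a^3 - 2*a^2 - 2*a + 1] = -3*a^2 - 4*a - 2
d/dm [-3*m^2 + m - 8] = 1 - 6*m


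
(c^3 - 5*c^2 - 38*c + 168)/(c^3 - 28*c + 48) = (c - 7)/(c - 2)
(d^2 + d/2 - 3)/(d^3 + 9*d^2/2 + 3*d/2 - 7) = (2*d - 3)/(2*d^2 + 5*d - 7)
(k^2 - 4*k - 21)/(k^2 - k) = (k^2 - 4*k - 21)/(k*(k - 1))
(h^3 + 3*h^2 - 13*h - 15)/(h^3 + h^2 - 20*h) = (h^2 - 2*h - 3)/(h*(h - 4))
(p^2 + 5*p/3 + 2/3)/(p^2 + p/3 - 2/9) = 3*(p + 1)/(3*p - 1)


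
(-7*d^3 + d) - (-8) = -7*d^3 + d + 8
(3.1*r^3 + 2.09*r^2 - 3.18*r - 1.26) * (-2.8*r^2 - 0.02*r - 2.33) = -8.68*r^5 - 5.914*r^4 + 1.6392*r^3 - 1.2781*r^2 + 7.4346*r + 2.9358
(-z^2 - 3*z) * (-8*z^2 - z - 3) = 8*z^4 + 25*z^3 + 6*z^2 + 9*z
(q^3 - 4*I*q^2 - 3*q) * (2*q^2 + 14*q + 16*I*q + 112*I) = 2*q^5 + 14*q^4 + 8*I*q^4 + 58*q^3 + 56*I*q^3 + 406*q^2 - 48*I*q^2 - 336*I*q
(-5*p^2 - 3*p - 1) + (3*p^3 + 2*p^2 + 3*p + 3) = 3*p^3 - 3*p^2 + 2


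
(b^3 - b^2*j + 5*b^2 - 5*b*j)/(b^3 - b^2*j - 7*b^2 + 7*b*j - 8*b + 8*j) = b*(b + 5)/(b^2 - 7*b - 8)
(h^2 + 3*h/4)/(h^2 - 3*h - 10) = h*(4*h + 3)/(4*(h^2 - 3*h - 10))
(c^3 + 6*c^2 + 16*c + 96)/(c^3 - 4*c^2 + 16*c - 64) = (c + 6)/(c - 4)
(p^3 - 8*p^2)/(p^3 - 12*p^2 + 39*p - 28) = p^2*(p - 8)/(p^3 - 12*p^2 + 39*p - 28)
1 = 1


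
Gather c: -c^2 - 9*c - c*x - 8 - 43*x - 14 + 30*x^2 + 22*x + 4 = -c^2 + c*(-x - 9) + 30*x^2 - 21*x - 18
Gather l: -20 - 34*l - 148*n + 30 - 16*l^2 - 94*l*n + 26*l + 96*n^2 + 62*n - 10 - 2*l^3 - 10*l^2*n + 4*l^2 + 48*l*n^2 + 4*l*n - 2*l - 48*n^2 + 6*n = -2*l^3 + l^2*(-10*n - 12) + l*(48*n^2 - 90*n - 10) + 48*n^2 - 80*n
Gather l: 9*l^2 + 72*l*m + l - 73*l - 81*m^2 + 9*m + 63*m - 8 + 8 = 9*l^2 + l*(72*m - 72) - 81*m^2 + 72*m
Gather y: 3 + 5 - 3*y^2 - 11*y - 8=-3*y^2 - 11*y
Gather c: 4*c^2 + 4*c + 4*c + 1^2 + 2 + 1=4*c^2 + 8*c + 4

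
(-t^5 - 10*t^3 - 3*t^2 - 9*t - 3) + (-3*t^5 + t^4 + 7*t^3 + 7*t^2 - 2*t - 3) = -4*t^5 + t^4 - 3*t^3 + 4*t^2 - 11*t - 6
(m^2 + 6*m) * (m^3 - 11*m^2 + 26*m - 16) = m^5 - 5*m^4 - 40*m^3 + 140*m^2 - 96*m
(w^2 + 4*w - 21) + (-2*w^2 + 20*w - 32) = -w^2 + 24*w - 53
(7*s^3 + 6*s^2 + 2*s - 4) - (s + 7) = 7*s^3 + 6*s^2 + s - 11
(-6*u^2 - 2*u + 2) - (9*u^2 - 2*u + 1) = 1 - 15*u^2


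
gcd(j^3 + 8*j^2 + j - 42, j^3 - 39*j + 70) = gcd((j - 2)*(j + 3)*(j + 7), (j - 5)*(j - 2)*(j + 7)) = j^2 + 5*j - 14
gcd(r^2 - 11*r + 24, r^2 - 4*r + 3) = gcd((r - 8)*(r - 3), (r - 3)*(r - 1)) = r - 3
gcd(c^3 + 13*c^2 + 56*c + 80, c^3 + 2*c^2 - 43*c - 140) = c^2 + 9*c + 20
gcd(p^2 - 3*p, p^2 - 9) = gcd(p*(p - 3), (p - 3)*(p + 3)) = p - 3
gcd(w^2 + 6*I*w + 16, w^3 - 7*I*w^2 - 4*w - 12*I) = w - 2*I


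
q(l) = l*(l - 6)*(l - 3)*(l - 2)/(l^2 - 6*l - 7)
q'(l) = l*(6 - 2*l)*(l - 6)*(l - 3)*(l - 2)/(l^2 - 6*l - 7)^2 + l*(l - 6)*(l - 3)/(l^2 - 6*l - 7) + l*(l - 6)*(l - 2)/(l^2 - 6*l - 7) + l*(l - 3)*(l - 2)/(l^2 - 6*l - 7) + (l - 6)*(l - 3)*(l - 2)/(l^2 - 6*l - 7) = (2*l^5 - 29*l^4 + 104*l^3 + 51*l^2 - 504*l + 252)/(l^4 - 12*l^3 + 22*l^2 + 84*l + 49)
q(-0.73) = -23.97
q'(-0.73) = 137.28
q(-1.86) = 35.99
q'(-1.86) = 5.25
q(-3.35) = 43.75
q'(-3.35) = -9.96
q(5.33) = 2.62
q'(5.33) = -0.35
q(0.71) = 1.03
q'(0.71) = -0.43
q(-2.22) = 35.74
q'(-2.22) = -2.59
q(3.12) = 0.08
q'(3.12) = 0.70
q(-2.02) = 35.53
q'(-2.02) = 0.84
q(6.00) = 0.00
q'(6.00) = -10.29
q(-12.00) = 217.03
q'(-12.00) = -28.96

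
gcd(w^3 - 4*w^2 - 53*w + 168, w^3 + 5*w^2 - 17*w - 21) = w^2 + 4*w - 21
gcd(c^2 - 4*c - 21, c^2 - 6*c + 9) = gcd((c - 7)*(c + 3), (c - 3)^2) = 1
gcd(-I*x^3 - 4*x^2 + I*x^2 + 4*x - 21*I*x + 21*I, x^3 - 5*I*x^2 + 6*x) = 1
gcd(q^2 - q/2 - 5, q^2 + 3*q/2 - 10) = q - 5/2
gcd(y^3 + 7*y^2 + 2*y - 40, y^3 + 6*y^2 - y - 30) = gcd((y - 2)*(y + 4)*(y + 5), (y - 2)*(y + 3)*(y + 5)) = y^2 + 3*y - 10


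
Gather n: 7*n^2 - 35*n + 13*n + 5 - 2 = 7*n^2 - 22*n + 3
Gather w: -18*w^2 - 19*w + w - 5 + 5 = -18*w^2 - 18*w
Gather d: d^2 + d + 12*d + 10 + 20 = d^2 + 13*d + 30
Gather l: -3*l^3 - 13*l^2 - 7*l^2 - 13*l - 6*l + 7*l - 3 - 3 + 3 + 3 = -3*l^3 - 20*l^2 - 12*l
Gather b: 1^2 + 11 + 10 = 22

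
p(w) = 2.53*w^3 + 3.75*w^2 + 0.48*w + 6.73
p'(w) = 7.59*w^2 + 7.5*w + 0.48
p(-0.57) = 7.21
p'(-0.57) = -1.33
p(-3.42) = -52.25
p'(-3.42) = 63.61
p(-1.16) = 7.27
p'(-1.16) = 1.99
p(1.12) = 15.53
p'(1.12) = 18.40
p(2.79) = 92.21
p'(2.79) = 80.49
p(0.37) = 7.55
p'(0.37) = 4.29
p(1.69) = 30.46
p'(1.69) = 34.83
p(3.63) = 178.90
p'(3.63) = 127.72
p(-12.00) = -3830.87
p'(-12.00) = 1003.44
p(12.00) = 4924.33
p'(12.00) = 1183.44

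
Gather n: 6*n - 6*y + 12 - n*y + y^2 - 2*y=n*(6 - y) + y^2 - 8*y + 12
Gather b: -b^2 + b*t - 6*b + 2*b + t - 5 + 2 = -b^2 + b*(t - 4) + t - 3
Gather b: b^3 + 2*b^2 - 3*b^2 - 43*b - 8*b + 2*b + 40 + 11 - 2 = b^3 - b^2 - 49*b + 49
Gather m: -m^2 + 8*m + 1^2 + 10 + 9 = -m^2 + 8*m + 20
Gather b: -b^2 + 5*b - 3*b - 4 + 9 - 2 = -b^2 + 2*b + 3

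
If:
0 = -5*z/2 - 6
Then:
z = -12/5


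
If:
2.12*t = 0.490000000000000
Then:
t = 0.23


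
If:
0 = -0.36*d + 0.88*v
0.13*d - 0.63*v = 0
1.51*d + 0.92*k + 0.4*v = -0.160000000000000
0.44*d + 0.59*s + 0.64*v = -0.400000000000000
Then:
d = 0.00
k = -0.17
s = -0.68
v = 0.00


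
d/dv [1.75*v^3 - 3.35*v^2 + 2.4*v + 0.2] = 5.25*v^2 - 6.7*v + 2.4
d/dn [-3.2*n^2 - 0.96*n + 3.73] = -6.4*n - 0.96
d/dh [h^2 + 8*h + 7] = 2*h + 8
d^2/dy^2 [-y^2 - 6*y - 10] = -2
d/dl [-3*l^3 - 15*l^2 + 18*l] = -9*l^2 - 30*l + 18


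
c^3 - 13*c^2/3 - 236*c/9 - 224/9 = (c - 8)*(c + 4/3)*(c + 7/3)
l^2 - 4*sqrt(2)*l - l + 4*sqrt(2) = (l - 1)*(l - 4*sqrt(2))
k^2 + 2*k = k*(k + 2)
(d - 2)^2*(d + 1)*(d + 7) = d^4 + 4*d^3 - 21*d^2 + 4*d + 28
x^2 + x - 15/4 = (x - 3/2)*(x + 5/2)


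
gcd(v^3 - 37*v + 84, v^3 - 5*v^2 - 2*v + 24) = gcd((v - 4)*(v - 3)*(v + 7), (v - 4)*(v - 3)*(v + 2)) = v^2 - 7*v + 12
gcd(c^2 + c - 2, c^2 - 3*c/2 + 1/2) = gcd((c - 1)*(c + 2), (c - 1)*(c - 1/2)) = c - 1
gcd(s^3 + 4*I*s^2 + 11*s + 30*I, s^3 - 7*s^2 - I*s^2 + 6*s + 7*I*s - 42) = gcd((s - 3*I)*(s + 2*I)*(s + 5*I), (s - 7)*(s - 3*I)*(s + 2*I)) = s^2 - I*s + 6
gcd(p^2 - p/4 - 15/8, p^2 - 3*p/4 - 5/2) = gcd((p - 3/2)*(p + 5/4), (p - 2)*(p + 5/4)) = p + 5/4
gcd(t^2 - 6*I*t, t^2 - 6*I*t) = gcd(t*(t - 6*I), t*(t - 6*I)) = t^2 - 6*I*t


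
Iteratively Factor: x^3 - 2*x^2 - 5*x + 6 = (x - 3)*(x^2 + x - 2) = (x - 3)*(x - 1)*(x + 2)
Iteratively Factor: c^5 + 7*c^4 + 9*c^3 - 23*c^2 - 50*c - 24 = (c + 4)*(c^4 + 3*c^3 - 3*c^2 - 11*c - 6) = (c - 2)*(c + 4)*(c^3 + 5*c^2 + 7*c + 3) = (c - 2)*(c + 1)*(c + 4)*(c^2 + 4*c + 3) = (c - 2)*(c + 1)*(c + 3)*(c + 4)*(c + 1)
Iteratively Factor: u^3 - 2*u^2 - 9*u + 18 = (u - 2)*(u^2 - 9) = (u - 2)*(u + 3)*(u - 3)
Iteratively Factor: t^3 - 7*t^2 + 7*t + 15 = (t + 1)*(t^2 - 8*t + 15) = (t - 3)*(t + 1)*(t - 5)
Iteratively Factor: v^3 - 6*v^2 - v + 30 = (v - 5)*(v^2 - v - 6) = (v - 5)*(v - 3)*(v + 2)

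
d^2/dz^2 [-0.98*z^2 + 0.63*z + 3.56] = -1.96000000000000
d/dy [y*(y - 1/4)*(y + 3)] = 3*y^2 + 11*y/2 - 3/4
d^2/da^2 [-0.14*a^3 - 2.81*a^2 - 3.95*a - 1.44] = -0.84*a - 5.62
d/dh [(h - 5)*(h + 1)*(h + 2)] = 3*h^2 - 4*h - 13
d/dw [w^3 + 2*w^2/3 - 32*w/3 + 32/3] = 3*w^2 + 4*w/3 - 32/3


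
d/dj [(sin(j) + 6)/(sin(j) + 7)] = cos(j)/(sin(j) + 7)^2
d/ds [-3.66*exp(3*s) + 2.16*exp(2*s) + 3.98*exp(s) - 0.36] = (-10.98*exp(2*s) + 4.32*exp(s) + 3.98)*exp(s)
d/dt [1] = 0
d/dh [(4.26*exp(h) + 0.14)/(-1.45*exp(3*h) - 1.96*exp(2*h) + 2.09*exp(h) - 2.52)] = (12.354*exp(3*h) + 8.9586*exp(2*h) + 0.5488*exp(h) - 11.0278)*exp(h)/(2.1025*exp(6*h) + 5.684*exp(5*h) - 2.2194*exp(4*h) - 0.8848*exp(3*h) + 14.2465*exp(2*h) - 10.5336*exp(h) + 6.3504)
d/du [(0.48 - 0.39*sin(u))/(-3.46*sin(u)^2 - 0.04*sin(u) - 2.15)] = (-1.3494*sin(u)^2 + 3.3216*sin(u) + 0.8577)*cos(u)/(11.9716*sin(u)^4 + 0.2768*sin(u)^3 + 14.8796*sin(u)^2 + 0.172*sin(u) + 4.6225)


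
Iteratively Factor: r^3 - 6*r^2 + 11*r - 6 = (r - 1)*(r^2 - 5*r + 6) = (r - 3)*(r - 1)*(r - 2)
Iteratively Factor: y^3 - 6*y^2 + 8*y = (y - 2)*(y^2 - 4*y) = y*(y - 2)*(y - 4)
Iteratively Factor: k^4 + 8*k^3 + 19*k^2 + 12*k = (k + 1)*(k^3 + 7*k^2 + 12*k) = k*(k + 1)*(k^2 + 7*k + 12) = k*(k + 1)*(k + 3)*(k + 4)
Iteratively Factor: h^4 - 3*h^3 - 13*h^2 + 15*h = (h - 1)*(h^3 - 2*h^2 - 15*h) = (h - 1)*(h + 3)*(h^2 - 5*h) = h*(h - 1)*(h + 3)*(h - 5)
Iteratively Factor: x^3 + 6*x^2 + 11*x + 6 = (x + 2)*(x^2 + 4*x + 3) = (x + 2)*(x + 3)*(x + 1)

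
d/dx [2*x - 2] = 2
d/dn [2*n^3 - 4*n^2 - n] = 6*n^2 - 8*n - 1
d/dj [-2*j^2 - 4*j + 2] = -4*j - 4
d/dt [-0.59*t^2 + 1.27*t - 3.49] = 1.27 - 1.18*t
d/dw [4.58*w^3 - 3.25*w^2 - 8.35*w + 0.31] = 13.74*w^2 - 6.5*w - 8.35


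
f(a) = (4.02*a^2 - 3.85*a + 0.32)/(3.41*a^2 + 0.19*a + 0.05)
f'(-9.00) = 0.02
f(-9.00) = 1.31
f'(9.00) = 0.01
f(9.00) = 1.05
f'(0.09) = -33.55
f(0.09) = 0.06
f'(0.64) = 1.75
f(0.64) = -0.32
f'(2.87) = 0.13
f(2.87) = 0.78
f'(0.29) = 2.60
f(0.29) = -1.17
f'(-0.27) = 20.28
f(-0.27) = 6.68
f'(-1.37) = 0.74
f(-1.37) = 2.12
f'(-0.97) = 1.54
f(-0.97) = 2.55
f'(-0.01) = -99.77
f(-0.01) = 7.41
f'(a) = (-6.82*a - 0.19)*(4.02*a^2 - 3.85*a + 0.32)/(3.41*a^2 + 0.19*a + 0.05)^2 + (8.04*a - 3.85)/(3.41*a^2 + 0.19*a + 0.05)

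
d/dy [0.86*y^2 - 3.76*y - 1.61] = 1.72*y - 3.76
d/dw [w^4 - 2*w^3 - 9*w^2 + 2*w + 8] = 4*w^3 - 6*w^2 - 18*w + 2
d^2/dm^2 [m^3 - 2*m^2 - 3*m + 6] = 6*m - 4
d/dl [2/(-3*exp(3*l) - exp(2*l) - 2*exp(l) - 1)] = (18*exp(2*l) + 4*exp(l) + 4)*exp(l)/(3*exp(3*l) + exp(2*l) + 2*exp(l) + 1)^2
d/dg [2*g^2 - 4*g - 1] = 4*g - 4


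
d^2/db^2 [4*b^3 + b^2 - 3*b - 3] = 24*b + 2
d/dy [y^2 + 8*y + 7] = 2*y + 8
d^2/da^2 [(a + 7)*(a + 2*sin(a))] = -2*(a + 7)*sin(a) + 4*cos(a) + 2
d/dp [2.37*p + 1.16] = 2.37000000000000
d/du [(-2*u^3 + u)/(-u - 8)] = 4*(u^3 + 12*u^2 - 2)/(u^2 + 16*u + 64)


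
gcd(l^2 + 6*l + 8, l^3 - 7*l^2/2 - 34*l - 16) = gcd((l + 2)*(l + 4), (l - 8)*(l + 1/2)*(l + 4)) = l + 4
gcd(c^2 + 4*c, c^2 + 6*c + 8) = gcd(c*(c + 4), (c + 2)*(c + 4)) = c + 4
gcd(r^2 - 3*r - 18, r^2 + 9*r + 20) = 1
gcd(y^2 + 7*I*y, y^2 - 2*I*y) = y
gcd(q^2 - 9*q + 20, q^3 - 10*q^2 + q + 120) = q - 5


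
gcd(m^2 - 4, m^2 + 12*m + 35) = 1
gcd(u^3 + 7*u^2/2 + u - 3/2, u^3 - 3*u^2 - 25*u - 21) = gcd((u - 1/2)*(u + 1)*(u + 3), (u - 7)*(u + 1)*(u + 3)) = u^2 + 4*u + 3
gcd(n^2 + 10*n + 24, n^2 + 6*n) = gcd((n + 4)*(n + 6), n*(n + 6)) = n + 6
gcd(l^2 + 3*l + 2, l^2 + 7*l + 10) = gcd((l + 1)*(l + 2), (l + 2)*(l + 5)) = l + 2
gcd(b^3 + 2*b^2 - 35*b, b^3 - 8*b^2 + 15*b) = b^2 - 5*b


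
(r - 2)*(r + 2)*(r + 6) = r^3 + 6*r^2 - 4*r - 24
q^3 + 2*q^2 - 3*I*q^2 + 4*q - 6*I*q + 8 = (q + 2)*(q - 4*I)*(q + I)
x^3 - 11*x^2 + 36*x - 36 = (x - 6)*(x - 3)*(x - 2)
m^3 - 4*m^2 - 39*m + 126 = (m - 7)*(m - 3)*(m + 6)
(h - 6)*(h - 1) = h^2 - 7*h + 6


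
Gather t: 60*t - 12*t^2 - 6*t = -12*t^2 + 54*t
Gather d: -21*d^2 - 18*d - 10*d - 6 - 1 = -21*d^2 - 28*d - 7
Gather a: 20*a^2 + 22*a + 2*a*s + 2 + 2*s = 20*a^2 + a*(2*s + 22) + 2*s + 2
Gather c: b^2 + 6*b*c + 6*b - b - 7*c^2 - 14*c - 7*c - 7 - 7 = b^2 + 5*b - 7*c^2 + c*(6*b - 21) - 14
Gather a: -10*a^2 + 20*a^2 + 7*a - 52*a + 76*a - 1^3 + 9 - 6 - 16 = 10*a^2 + 31*a - 14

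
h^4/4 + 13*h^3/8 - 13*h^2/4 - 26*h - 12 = (h/4 + 1)*(h - 4)*(h + 1/2)*(h + 6)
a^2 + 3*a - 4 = (a - 1)*(a + 4)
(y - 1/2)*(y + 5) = y^2 + 9*y/2 - 5/2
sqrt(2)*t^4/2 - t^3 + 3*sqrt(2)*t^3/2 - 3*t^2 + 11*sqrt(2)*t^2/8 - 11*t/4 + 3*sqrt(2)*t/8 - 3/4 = (t + 1/2)*(t + 3/2)*(t - sqrt(2))*(sqrt(2)*t/2 + sqrt(2)/2)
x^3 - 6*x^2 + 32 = (x - 4)^2*(x + 2)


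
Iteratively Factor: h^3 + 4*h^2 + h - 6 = (h - 1)*(h^2 + 5*h + 6) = (h - 1)*(h + 3)*(h + 2)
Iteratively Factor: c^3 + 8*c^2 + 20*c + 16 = (c + 2)*(c^2 + 6*c + 8) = (c + 2)^2*(c + 4)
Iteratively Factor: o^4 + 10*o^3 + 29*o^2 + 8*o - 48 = (o + 4)*(o^3 + 6*o^2 + 5*o - 12) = (o + 4)^2*(o^2 + 2*o - 3) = (o - 1)*(o + 4)^2*(o + 3)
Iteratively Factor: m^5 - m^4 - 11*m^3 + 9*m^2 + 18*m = (m + 3)*(m^4 - 4*m^3 + m^2 + 6*m) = (m - 3)*(m + 3)*(m^3 - m^2 - 2*m) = (m - 3)*(m - 2)*(m + 3)*(m^2 + m) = (m - 3)*(m - 2)*(m + 1)*(m + 3)*(m)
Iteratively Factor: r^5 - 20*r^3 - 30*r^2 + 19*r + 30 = (r + 3)*(r^4 - 3*r^3 - 11*r^2 + 3*r + 10) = (r + 1)*(r + 3)*(r^3 - 4*r^2 - 7*r + 10) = (r - 5)*(r + 1)*(r + 3)*(r^2 + r - 2) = (r - 5)*(r - 1)*(r + 1)*(r + 3)*(r + 2)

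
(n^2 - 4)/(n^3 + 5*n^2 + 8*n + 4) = (n - 2)/(n^2 + 3*n + 2)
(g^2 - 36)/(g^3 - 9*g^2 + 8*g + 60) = (g + 6)/(g^2 - 3*g - 10)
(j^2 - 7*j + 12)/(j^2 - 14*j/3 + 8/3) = 3*(j - 3)/(3*j - 2)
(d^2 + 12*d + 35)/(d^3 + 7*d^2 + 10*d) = (d + 7)/(d*(d + 2))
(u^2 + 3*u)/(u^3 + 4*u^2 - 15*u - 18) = u*(u + 3)/(u^3 + 4*u^2 - 15*u - 18)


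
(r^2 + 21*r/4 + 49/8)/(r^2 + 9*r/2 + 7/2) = (r + 7/4)/(r + 1)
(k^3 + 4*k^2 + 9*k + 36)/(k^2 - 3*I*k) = k + 4 + 3*I + 12*I/k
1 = 1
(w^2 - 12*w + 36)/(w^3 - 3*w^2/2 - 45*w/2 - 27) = 2*(w - 6)/(2*w^2 + 9*w + 9)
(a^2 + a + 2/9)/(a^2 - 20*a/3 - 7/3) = (a + 2/3)/(a - 7)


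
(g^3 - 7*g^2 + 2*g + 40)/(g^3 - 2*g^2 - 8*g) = (g - 5)/g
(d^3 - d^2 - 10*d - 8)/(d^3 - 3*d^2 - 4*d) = (d + 2)/d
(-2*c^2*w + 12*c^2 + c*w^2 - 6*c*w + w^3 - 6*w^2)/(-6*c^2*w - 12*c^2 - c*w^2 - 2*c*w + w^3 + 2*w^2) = (-c*w + 6*c + w^2 - 6*w)/(-3*c*w - 6*c + w^2 + 2*w)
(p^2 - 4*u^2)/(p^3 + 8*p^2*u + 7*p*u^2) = (p^2 - 4*u^2)/(p*(p^2 + 8*p*u + 7*u^2))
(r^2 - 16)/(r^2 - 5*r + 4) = (r + 4)/(r - 1)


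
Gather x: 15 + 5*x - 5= 5*x + 10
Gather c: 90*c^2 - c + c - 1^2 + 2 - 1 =90*c^2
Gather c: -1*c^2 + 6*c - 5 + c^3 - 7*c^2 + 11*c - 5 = c^3 - 8*c^2 + 17*c - 10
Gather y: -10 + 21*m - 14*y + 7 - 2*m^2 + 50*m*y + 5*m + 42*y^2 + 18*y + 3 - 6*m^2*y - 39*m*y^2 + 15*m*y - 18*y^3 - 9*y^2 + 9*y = -2*m^2 + 26*m - 18*y^3 + y^2*(33 - 39*m) + y*(-6*m^2 + 65*m + 13)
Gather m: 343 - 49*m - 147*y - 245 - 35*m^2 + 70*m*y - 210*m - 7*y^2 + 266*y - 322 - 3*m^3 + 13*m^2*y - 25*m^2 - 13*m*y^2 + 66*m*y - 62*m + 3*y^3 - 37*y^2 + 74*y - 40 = -3*m^3 + m^2*(13*y - 60) + m*(-13*y^2 + 136*y - 321) + 3*y^3 - 44*y^2 + 193*y - 264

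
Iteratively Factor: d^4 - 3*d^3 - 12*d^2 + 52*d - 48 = (d - 2)*(d^3 - d^2 - 14*d + 24) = (d - 3)*(d - 2)*(d^2 + 2*d - 8) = (d - 3)*(d - 2)*(d + 4)*(d - 2)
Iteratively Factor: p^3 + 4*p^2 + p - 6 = (p + 3)*(p^2 + p - 2) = (p + 2)*(p + 3)*(p - 1)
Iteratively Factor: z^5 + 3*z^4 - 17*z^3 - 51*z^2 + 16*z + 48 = (z - 1)*(z^4 + 4*z^3 - 13*z^2 - 64*z - 48) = (z - 4)*(z - 1)*(z^3 + 8*z^2 + 19*z + 12) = (z - 4)*(z - 1)*(z + 1)*(z^2 + 7*z + 12) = (z - 4)*(z - 1)*(z + 1)*(z + 3)*(z + 4)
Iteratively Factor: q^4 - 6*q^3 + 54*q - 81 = (q + 3)*(q^3 - 9*q^2 + 27*q - 27) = (q - 3)*(q + 3)*(q^2 - 6*q + 9) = (q - 3)^2*(q + 3)*(q - 3)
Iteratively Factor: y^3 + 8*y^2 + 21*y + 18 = (y + 3)*(y^2 + 5*y + 6) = (y + 3)^2*(y + 2)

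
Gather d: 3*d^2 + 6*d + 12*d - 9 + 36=3*d^2 + 18*d + 27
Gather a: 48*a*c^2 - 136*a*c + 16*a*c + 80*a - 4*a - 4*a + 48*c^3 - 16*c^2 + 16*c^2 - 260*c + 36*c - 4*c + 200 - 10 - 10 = a*(48*c^2 - 120*c + 72) + 48*c^3 - 228*c + 180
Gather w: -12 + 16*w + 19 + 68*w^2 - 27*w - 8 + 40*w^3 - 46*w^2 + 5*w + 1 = 40*w^3 + 22*w^2 - 6*w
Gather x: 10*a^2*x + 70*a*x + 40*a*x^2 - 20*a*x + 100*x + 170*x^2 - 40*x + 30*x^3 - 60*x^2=30*x^3 + x^2*(40*a + 110) + x*(10*a^2 + 50*a + 60)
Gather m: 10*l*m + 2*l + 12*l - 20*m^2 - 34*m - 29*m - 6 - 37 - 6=14*l - 20*m^2 + m*(10*l - 63) - 49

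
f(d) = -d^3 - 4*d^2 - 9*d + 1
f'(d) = -3*d^2 - 8*d - 9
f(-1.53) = 8.99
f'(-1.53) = -3.78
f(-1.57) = 9.14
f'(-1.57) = -3.83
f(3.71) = -138.51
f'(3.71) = -79.97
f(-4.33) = 46.16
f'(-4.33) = -30.61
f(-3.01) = 19.12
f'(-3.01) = -12.10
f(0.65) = -6.81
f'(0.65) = -15.47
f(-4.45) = 49.96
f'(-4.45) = -32.81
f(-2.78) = 16.59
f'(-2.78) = -9.95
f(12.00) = -2411.00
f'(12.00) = -537.00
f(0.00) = 1.00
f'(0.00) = -9.00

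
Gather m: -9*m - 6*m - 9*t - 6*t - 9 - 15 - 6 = -15*m - 15*t - 30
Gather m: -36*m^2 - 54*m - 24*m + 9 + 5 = -36*m^2 - 78*m + 14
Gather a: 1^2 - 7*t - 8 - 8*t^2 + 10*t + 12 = -8*t^2 + 3*t + 5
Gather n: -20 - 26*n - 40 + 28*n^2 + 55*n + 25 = 28*n^2 + 29*n - 35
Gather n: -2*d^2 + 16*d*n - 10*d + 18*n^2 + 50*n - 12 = -2*d^2 - 10*d + 18*n^2 + n*(16*d + 50) - 12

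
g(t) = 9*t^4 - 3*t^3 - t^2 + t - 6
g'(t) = 36*t^3 - 9*t^2 - 2*t + 1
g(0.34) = -5.77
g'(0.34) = 0.69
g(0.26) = -5.82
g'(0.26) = 0.50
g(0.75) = -4.23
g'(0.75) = 9.62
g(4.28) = 2764.83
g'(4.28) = 2650.07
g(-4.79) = 5033.86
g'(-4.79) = -4152.40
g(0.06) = -5.94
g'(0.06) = 0.86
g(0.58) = -5.32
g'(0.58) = 3.84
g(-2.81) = 610.99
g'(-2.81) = -863.21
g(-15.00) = 465504.00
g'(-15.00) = -123494.00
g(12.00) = 181302.00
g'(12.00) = 60889.00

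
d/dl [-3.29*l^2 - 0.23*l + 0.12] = -6.58*l - 0.23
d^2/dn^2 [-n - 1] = 0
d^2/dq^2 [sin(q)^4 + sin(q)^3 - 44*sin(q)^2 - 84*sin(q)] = -16*sin(q)^4 - 9*sin(q)^3 + 188*sin(q)^2 + 90*sin(q) - 88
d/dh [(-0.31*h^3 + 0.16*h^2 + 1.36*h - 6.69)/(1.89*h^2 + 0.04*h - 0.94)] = (-0.5859*h^4 - 0.0248*h^3 - 1.6898*h^2 + 24.9874*h - 1.0108)/(3.5721*h^4 + 0.1512*h^3 - 3.5516*h^2 - 0.0752*h + 0.8836)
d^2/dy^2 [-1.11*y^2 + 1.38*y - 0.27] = -2.22000000000000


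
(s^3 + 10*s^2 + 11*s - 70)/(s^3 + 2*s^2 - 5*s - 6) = (s^2 + 12*s + 35)/(s^2 + 4*s + 3)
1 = 1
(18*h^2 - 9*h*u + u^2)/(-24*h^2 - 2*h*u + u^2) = (-3*h + u)/(4*h + u)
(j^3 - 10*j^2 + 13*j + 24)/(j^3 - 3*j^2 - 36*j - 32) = (j - 3)/(j + 4)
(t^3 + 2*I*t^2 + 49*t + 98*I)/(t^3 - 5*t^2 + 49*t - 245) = (t + 2*I)/(t - 5)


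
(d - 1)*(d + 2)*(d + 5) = d^3 + 6*d^2 + 3*d - 10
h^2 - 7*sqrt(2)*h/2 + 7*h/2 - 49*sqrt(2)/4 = (h + 7/2)*(h - 7*sqrt(2)/2)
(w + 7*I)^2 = w^2 + 14*I*w - 49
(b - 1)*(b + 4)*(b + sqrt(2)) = b^3 + sqrt(2)*b^2 + 3*b^2 - 4*b + 3*sqrt(2)*b - 4*sqrt(2)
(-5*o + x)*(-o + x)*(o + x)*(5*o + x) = 25*o^4 - 26*o^2*x^2 + x^4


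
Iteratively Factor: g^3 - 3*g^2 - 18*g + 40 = (g - 5)*(g^2 + 2*g - 8) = (g - 5)*(g + 4)*(g - 2)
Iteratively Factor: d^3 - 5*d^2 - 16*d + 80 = (d + 4)*(d^2 - 9*d + 20) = (d - 5)*(d + 4)*(d - 4)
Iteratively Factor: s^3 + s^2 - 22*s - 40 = (s + 2)*(s^2 - s - 20) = (s + 2)*(s + 4)*(s - 5)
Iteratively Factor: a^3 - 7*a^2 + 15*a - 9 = (a - 3)*(a^2 - 4*a + 3) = (a - 3)*(a - 1)*(a - 3)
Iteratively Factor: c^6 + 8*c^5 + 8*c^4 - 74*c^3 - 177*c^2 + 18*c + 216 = (c + 4)*(c^5 + 4*c^4 - 8*c^3 - 42*c^2 - 9*c + 54) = (c - 3)*(c + 4)*(c^4 + 7*c^3 + 13*c^2 - 3*c - 18) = (c - 3)*(c + 2)*(c + 4)*(c^3 + 5*c^2 + 3*c - 9) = (c - 3)*(c + 2)*(c + 3)*(c + 4)*(c^2 + 2*c - 3) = (c - 3)*(c + 2)*(c + 3)^2*(c + 4)*(c - 1)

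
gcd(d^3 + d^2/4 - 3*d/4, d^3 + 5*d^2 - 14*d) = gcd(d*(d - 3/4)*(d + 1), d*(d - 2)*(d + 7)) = d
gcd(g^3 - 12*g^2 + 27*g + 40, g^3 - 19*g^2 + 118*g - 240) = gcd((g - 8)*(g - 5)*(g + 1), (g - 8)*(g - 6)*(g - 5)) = g^2 - 13*g + 40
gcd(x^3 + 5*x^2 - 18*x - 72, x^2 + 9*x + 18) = x^2 + 9*x + 18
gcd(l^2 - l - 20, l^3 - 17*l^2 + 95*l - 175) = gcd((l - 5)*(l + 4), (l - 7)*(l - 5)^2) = l - 5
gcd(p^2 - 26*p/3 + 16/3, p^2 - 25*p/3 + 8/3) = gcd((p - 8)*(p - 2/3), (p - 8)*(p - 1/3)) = p - 8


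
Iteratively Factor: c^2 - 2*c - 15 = (c + 3)*(c - 5)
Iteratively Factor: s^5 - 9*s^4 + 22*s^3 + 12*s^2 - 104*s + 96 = (s - 2)*(s^4 - 7*s^3 + 8*s^2 + 28*s - 48) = (s - 2)*(s + 2)*(s^3 - 9*s^2 + 26*s - 24) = (s - 4)*(s - 2)*(s + 2)*(s^2 - 5*s + 6) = (s - 4)*(s - 3)*(s - 2)*(s + 2)*(s - 2)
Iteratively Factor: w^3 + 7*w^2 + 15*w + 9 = (w + 1)*(w^2 + 6*w + 9) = (w + 1)*(w + 3)*(w + 3)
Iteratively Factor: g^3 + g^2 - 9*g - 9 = (g + 3)*(g^2 - 2*g - 3) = (g - 3)*(g + 3)*(g + 1)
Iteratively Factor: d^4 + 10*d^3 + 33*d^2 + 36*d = (d + 4)*(d^3 + 6*d^2 + 9*d) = (d + 3)*(d + 4)*(d^2 + 3*d) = d*(d + 3)*(d + 4)*(d + 3)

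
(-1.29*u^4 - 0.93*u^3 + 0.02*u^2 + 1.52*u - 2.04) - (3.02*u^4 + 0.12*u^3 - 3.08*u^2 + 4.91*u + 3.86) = -4.31*u^4 - 1.05*u^3 + 3.1*u^2 - 3.39*u - 5.9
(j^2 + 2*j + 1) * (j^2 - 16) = j^4 + 2*j^3 - 15*j^2 - 32*j - 16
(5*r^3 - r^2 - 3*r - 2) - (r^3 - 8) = 4*r^3 - r^2 - 3*r + 6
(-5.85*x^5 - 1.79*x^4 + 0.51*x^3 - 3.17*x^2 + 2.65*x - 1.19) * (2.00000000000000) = -11.7*x^5 - 3.58*x^4 + 1.02*x^3 - 6.34*x^2 + 5.3*x - 2.38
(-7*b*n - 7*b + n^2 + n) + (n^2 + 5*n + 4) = -7*b*n - 7*b + 2*n^2 + 6*n + 4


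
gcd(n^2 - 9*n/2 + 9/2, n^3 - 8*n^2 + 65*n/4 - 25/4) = 1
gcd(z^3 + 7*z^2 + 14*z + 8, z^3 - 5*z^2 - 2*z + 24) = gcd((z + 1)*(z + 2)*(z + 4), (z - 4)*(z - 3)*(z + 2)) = z + 2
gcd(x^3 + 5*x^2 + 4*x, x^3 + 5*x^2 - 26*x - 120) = x + 4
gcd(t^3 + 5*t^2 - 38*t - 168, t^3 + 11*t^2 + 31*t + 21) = t + 7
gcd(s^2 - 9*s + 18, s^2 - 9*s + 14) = 1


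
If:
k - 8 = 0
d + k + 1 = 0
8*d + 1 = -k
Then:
No Solution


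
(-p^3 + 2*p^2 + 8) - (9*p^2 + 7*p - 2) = -p^3 - 7*p^2 - 7*p + 10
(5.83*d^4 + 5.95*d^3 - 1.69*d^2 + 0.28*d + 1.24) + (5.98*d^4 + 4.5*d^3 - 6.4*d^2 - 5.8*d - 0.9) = 11.81*d^4 + 10.45*d^3 - 8.09*d^2 - 5.52*d + 0.34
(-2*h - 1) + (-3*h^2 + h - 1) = -3*h^2 - h - 2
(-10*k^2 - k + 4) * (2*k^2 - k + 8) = -20*k^4 + 8*k^3 - 71*k^2 - 12*k + 32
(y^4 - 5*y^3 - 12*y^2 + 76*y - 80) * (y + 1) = y^5 - 4*y^4 - 17*y^3 + 64*y^2 - 4*y - 80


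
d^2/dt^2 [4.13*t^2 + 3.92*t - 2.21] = 8.26000000000000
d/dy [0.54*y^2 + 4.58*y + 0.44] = 1.08*y + 4.58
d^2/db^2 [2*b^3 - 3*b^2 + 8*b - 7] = 12*b - 6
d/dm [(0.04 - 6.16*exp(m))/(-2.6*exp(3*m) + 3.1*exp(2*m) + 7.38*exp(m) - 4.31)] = (-32.032*exp(3*m) + 19.408*exp(2*m) - 0.247999999999998*exp(m) + 26.2544)*exp(m)/(6.76*exp(6*m) - 16.12*exp(5*m) - 28.766*exp(4*m) + 68.168*exp(3*m) + 27.7424*exp(2*m) - 63.6156*exp(m) + 18.5761)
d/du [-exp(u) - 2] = -exp(u)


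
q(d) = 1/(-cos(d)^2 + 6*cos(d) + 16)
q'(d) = (-2*sin(d)*cos(d) + 6*sin(d))/(-cos(d)^2 + 6*cos(d) + 16)^2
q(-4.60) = 0.07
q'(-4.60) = 0.03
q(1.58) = 0.06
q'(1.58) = 0.02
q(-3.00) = 0.11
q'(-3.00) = -0.01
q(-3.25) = 0.11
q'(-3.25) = 0.01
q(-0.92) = 0.05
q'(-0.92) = -0.01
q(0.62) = 0.05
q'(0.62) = 0.01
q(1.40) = 0.06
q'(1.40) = 0.02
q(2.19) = 0.08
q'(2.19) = 0.04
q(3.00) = 0.11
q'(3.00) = 0.01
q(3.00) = 0.11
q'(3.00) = 0.01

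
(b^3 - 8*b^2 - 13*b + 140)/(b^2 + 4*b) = b - 12 + 35/b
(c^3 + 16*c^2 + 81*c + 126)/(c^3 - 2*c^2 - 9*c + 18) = (c^2 + 13*c + 42)/(c^2 - 5*c + 6)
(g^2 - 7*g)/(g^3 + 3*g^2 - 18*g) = (g - 7)/(g^2 + 3*g - 18)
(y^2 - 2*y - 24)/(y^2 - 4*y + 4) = (y^2 - 2*y - 24)/(y^2 - 4*y + 4)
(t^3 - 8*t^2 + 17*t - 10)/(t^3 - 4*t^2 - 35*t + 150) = (t^2 - 3*t + 2)/(t^2 + t - 30)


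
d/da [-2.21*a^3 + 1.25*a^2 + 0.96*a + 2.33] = -6.63*a^2 + 2.5*a + 0.96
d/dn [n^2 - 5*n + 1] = 2*n - 5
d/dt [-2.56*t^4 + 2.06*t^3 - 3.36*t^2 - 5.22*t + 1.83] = -10.24*t^3 + 6.18*t^2 - 6.72*t - 5.22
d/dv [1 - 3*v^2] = -6*v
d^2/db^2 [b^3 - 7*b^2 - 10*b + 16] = 6*b - 14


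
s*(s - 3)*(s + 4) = s^3 + s^2 - 12*s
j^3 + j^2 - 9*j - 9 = (j - 3)*(j + 1)*(j + 3)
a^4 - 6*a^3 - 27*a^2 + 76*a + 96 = (a - 8)*(a - 3)*(a + 1)*(a + 4)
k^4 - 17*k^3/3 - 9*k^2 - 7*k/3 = k*(k - 7)*(k + 1/3)*(k + 1)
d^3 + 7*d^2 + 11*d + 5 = (d + 1)^2*(d + 5)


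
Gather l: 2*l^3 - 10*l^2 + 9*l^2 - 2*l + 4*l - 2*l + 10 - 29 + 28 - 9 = 2*l^3 - l^2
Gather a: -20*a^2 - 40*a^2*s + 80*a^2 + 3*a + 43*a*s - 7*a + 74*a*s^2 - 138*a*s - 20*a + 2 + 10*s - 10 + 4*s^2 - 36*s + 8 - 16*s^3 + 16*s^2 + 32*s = a^2*(60 - 40*s) + a*(74*s^2 - 95*s - 24) - 16*s^3 + 20*s^2 + 6*s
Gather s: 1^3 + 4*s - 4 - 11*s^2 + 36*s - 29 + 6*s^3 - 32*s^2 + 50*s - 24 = 6*s^3 - 43*s^2 + 90*s - 56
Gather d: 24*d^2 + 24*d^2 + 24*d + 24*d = 48*d^2 + 48*d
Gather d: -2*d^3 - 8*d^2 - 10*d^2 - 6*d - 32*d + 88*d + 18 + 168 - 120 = -2*d^3 - 18*d^2 + 50*d + 66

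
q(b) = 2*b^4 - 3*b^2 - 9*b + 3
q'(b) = 8*b^3 - 6*b - 9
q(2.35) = 26.28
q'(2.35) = 80.72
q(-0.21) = 4.76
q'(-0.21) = -7.81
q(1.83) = -1.09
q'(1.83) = 29.05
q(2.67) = 59.23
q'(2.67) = 127.25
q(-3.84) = 428.19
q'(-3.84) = -438.94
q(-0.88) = 9.80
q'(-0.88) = -9.17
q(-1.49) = 19.61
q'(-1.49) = -26.52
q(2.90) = 93.13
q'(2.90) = 168.71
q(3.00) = 111.00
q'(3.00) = 189.00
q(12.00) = 40935.00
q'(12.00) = 13743.00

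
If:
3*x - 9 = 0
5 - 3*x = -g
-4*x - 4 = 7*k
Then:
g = 4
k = -16/7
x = 3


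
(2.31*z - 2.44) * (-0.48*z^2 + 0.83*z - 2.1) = -1.1088*z^3 + 3.0885*z^2 - 6.8762*z + 5.124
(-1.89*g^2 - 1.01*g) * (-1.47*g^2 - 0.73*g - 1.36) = 2.7783*g^4 + 2.8644*g^3 + 3.3077*g^2 + 1.3736*g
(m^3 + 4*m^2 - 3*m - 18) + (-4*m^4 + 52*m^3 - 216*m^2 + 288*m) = -4*m^4 + 53*m^3 - 212*m^2 + 285*m - 18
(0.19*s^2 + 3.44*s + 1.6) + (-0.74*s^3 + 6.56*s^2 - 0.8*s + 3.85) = -0.74*s^3 + 6.75*s^2 + 2.64*s + 5.45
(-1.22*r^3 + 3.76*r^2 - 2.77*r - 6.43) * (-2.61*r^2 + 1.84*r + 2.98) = 3.1842*r^5 - 12.0584*r^4 + 10.5125*r^3 + 22.8903*r^2 - 20.0858*r - 19.1614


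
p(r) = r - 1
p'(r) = 1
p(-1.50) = -2.50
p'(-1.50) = 1.00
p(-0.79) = -1.79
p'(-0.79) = 1.00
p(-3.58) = -4.58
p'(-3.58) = 1.00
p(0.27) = -0.73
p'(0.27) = 1.00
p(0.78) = -0.22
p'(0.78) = 1.00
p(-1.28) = -2.28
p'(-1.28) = 1.00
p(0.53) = -0.47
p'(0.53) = 1.00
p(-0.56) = -1.56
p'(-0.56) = 1.00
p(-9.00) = -10.00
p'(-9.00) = 1.00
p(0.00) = -1.00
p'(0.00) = 1.00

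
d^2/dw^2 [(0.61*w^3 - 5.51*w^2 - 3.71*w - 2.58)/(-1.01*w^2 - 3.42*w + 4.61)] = (1.77635683940025e-15*w^5 - 3.5527136788005e-15*w^4 - 50.446192*w^3 + 227.426106*w^2 + 79.333116*w + 435.562246)/(1.030301*w^6 + 10.466226*w^5 + 21.332109*w^4 - 55.541484*w^3 - 97.367349*w^2 + 218.046546*w - 97.972181)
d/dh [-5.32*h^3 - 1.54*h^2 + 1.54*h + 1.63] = -15.96*h^2 - 3.08*h + 1.54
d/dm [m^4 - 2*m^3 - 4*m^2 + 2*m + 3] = 4*m^3 - 6*m^2 - 8*m + 2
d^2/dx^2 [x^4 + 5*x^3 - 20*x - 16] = 6*x*(2*x + 5)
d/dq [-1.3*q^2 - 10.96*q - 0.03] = -2.6*q - 10.96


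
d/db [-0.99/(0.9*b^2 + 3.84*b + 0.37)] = (1.782*b + 3.8016)/(0.9*b^2 + 3.84*b + 0.37)^2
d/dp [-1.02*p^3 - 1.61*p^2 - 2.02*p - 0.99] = -3.06*p^2 - 3.22*p - 2.02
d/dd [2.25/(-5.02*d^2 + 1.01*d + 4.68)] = (22.59*d - 2.2725)/(-5.02*d^2 + 1.01*d + 4.68)^2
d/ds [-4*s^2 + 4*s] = 4 - 8*s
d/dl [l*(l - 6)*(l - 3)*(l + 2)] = 4*l^3 - 21*l^2 + 36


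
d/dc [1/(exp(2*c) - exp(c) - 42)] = (1 - 2*exp(c))*exp(c)/(-exp(2*c) + exp(c) + 42)^2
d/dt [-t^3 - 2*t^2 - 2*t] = -3*t^2 - 4*t - 2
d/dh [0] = 0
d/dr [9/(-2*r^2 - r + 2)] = 9*(4*r + 1)/(2*r^2 + r - 2)^2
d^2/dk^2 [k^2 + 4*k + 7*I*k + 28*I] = 2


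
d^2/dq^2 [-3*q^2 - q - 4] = -6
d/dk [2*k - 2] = 2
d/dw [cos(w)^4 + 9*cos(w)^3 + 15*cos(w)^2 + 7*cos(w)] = -(4*cos(w)^3 + 27*cos(w)^2 + 30*cos(w) + 7)*sin(w)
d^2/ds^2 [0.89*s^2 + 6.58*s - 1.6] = 1.78000000000000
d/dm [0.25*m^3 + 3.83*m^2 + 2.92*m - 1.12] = 0.75*m^2 + 7.66*m + 2.92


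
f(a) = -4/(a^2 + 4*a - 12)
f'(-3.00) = -0.04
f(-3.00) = 0.27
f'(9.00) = 0.01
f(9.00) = -0.04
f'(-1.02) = 0.03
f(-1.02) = 0.27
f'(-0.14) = 0.09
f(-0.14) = 0.32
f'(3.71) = 0.17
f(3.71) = -0.24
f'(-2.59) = -0.02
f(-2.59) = 0.26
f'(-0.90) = 0.04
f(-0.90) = 0.27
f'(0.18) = 0.14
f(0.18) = 0.36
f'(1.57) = 2.70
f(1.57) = 1.23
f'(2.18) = 15.42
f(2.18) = -2.72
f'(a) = -4*(-2*a - 4)/(a^2 + 4*a - 12)^2 = 8*(a + 2)/(a^2 + 4*a - 12)^2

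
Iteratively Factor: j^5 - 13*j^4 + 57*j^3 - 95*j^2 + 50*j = (j - 5)*(j^4 - 8*j^3 + 17*j^2 - 10*j) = (j - 5)*(j - 1)*(j^3 - 7*j^2 + 10*j) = (j - 5)^2*(j - 1)*(j^2 - 2*j) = j*(j - 5)^2*(j - 1)*(j - 2)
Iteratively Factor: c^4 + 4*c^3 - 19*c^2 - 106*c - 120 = (c + 3)*(c^3 + c^2 - 22*c - 40) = (c - 5)*(c + 3)*(c^2 + 6*c + 8) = (c - 5)*(c + 3)*(c + 4)*(c + 2)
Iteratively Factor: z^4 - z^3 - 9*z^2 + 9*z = (z - 1)*(z^3 - 9*z) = (z - 1)*(z + 3)*(z^2 - 3*z) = z*(z - 1)*(z + 3)*(z - 3)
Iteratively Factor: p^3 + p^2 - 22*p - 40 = (p + 2)*(p^2 - p - 20) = (p + 2)*(p + 4)*(p - 5)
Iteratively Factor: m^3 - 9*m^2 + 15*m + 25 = (m - 5)*(m^2 - 4*m - 5) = (m - 5)^2*(m + 1)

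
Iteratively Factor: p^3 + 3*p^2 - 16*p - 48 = (p + 4)*(p^2 - p - 12) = (p + 3)*(p + 4)*(p - 4)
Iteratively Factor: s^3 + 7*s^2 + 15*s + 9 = (s + 1)*(s^2 + 6*s + 9) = (s + 1)*(s + 3)*(s + 3)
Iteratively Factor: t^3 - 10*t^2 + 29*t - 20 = (t - 5)*(t^2 - 5*t + 4) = (t - 5)*(t - 1)*(t - 4)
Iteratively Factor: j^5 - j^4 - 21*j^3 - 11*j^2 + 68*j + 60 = (j + 1)*(j^4 - 2*j^3 - 19*j^2 + 8*j + 60) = (j - 5)*(j + 1)*(j^3 + 3*j^2 - 4*j - 12) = (j - 5)*(j + 1)*(j + 2)*(j^2 + j - 6) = (j - 5)*(j - 2)*(j + 1)*(j + 2)*(j + 3)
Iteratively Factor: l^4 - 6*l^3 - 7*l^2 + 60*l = (l)*(l^3 - 6*l^2 - 7*l + 60) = l*(l + 3)*(l^2 - 9*l + 20) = l*(l - 5)*(l + 3)*(l - 4)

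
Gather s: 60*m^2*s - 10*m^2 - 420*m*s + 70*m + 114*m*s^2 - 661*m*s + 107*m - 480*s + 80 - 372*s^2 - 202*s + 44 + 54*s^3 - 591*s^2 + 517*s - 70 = -10*m^2 + 177*m + 54*s^3 + s^2*(114*m - 963) + s*(60*m^2 - 1081*m - 165) + 54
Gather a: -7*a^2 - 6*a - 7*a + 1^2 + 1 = -7*a^2 - 13*a + 2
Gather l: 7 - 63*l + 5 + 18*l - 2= 10 - 45*l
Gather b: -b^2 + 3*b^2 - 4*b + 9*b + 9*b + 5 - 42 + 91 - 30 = 2*b^2 + 14*b + 24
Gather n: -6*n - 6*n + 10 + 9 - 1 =18 - 12*n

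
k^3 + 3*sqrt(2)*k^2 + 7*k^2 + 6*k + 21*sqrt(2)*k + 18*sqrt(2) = (k + 1)*(k + 6)*(k + 3*sqrt(2))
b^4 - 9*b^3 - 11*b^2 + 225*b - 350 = (b - 7)*(b - 5)*(b - 2)*(b + 5)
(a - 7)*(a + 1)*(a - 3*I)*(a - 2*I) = a^4 - 6*a^3 - 5*I*a^3 - 13*a^2 + 30*I*a^2 + 36*a + 35*I*a + 42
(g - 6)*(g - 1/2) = g^2 - 13*g/2 + 3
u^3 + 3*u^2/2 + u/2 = u*(u + 1/2)*(u + 1)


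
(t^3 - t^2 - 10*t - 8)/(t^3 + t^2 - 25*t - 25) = (t^2 - 2*t - 8)/(t^2 - 25)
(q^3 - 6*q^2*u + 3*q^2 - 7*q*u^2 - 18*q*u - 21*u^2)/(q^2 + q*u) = q - 7*u + 3 - 21*u/q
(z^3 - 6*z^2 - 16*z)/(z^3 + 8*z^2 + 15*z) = (z^2 - 6*z - 16)/(z^2 + 8*z + 15)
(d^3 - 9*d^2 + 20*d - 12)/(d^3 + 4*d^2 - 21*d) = (d^3 - 9*d^2 + 20*d - 12)/(d*(d^2 + 4*d - 21))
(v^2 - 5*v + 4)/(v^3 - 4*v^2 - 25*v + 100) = (v - 1)/(v^2 - 25)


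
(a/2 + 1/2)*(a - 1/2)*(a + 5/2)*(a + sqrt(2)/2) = a^4/2 + sqrt(2)*a^3/4 + 3*a^3/2 + 3*a^2/8 + 3*sqrt(2)*a^2/4 - 5*a/8 + 3*sqrt(2)*a/16 - 5*sqrt(2)/16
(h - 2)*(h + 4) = h^2 + 2*h - 8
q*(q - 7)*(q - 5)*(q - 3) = q^4 - 15*q^3 + 71*q^2 - 105*q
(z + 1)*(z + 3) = z^2 + 4*z + 3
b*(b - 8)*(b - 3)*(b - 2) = b^4 - 13*b^3 + 46*b^2 - 48*b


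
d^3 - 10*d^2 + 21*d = d*(d - 7)*(d - 3)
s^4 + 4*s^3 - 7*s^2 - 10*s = s*(s - 2)*(s + 1)*(s + 5)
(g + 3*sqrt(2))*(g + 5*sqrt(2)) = g^2 + 8*sqrt(2)*g + 30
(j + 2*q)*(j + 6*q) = j^2 + 8*j*q + 12*q^2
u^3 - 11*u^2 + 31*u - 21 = (u - 7)*(u - 3)*(u - 1)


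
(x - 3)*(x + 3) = x^2 - 9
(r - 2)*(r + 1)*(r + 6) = r^3 + 5*r^2 - 8*r - 12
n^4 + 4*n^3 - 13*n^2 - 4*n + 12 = (n - 2)*(n - 1)*(n + 1)*(n + 6)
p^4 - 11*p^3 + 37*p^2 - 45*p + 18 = (p - 6)*(p - 3)*(p - 1)^2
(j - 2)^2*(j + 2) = j^3 - 2*j^2 - 4*j + 8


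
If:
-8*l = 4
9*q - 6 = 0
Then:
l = -1/2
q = 2/3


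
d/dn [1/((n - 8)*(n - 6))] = 2*(7 - n)/(n^4 - 28*n^3 + 292*n^2 - 1344*n + 2304)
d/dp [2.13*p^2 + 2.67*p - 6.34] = 4.26*p + 2.67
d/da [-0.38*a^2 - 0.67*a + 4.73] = -0.76*a - 0.67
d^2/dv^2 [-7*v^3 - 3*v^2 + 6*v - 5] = -42*v - 6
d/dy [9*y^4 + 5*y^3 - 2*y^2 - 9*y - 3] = 36*y^3 + 15*y^2 - 4*y - 9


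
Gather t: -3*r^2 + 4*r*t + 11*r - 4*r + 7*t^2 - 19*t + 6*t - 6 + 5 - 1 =-3*r^2 + 7*r + 7*t^2 + t*(4*r - 13) - 2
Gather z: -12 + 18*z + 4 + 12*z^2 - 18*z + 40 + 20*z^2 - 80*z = 32*z^2 - 80*z + 32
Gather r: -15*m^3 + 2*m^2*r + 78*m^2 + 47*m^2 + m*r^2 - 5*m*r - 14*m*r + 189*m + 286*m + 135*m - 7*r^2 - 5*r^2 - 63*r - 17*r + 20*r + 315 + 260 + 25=-15*m^3 + 125*m^2 + 610*m + r^2*(m - 12) + r*(2*m^2 - 19*m - 60) + 600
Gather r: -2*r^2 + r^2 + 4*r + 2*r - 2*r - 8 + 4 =-r^2 + 4*r - 4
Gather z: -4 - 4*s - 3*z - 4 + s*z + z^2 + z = -4*s + z^2 + z*(s - 2) - 8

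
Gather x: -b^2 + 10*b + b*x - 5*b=-b^2 + b*x + 5*b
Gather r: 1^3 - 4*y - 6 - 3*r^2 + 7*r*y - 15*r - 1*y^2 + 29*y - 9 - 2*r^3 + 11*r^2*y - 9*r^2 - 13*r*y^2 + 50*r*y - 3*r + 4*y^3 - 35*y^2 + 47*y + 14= -2*r^3 + r^2*(11*y - 12) + r*(-13*y^2 + 57*y - 18) + 4*y^3 - 36*y^2 + 72*y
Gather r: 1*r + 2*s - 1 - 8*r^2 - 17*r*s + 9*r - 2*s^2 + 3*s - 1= -8*r^2 + r*(10 - 17*s) - 2*s^2 + 5*s - 2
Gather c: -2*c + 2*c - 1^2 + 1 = 0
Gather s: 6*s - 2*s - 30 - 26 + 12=4*s - 44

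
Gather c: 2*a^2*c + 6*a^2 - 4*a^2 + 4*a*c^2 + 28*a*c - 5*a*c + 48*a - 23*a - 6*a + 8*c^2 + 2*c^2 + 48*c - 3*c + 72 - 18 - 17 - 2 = 2*a^2 + 19*a + c^2*(4*a + 10) + c*(2*a^2 + 23*a + 45) + 35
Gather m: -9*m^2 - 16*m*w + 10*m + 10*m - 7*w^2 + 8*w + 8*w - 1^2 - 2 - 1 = -9*m^2 + m*(20 - 16*w) - 7*w^2 + 16*w - 4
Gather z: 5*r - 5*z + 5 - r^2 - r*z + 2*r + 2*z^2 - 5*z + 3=-r^2 + 7*r + 2*z^2 + z*(-r - 10) + 8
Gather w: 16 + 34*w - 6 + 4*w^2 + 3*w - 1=4*w^2 + 37*w + 9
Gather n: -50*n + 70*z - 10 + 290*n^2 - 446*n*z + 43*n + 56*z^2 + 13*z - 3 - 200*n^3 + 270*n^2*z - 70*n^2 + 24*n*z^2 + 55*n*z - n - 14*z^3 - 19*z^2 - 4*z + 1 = -200*n^3 + n^2*(270*z + 220) + n*(24*z^2 - 391*z - 8) - 14*z^3 + 37*z^2 + 79*z - 12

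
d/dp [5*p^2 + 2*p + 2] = 10*p + 2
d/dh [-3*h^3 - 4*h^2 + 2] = h*(-9*h - 8)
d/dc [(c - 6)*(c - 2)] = 2*c - 8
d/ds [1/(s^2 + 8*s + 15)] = 2*(-s - 4)/(s^2 + 8*s + 15)^2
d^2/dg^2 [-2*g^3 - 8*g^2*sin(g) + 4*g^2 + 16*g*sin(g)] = 8*g^2*sin(g) - 16*g*sin(g) - 32*g*cos(g) - 12*g - 16*sin(g) + 32*cos(g) + 8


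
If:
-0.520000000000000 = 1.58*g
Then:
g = -0.33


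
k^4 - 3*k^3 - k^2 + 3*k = k*(k - 3)*(k - 1)*(k + 1)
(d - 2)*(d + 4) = d^2 + 2*d - 8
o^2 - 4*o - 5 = (o - 5)*(o + 1)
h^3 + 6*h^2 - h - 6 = (h - 1)*(h + 1)*(h + 6)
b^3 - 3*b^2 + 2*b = b*(b - 2)*(b - 1)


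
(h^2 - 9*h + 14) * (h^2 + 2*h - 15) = h^4 - 7*h^3 - 19*h^2 + 163*h - 210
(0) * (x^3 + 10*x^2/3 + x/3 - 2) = 0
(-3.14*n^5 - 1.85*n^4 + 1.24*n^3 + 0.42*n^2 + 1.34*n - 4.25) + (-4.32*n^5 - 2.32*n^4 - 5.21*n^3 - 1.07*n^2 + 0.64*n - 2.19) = -7.46*n^5 - 4.17*n^4 - 3.97*n^3 - 0.65*n^2 + 1.98*n - 6.44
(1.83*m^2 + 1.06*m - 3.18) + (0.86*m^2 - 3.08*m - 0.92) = 2.69*m^2 - 2.02*m - 4.1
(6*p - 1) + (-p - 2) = 5*p - 3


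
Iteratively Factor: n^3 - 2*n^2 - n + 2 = (n - 2)*(n^2 - 1) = (n - 2)*(n - 1)*(n + 1)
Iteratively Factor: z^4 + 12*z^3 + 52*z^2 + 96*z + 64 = (z + 4)*(z^3 + 8*z^2 + 20*z + 16) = (z + 4)^2*(z^2 + 4*z + 4) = (z + 2)*(z + 4)^2*(z + 2)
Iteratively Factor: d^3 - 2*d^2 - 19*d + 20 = (d - 5)*(d^2 + 3*d - 4) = (d - 5)*(d - 1)*(d + 4)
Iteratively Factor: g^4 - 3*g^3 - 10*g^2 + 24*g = (g + 3)*(g^3 - 6*g^2 + 8*g) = (g - 4)*(g + 3)*(g^2 - 2*g) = (g - 4)*(g - 2)*(g + 3)*(g)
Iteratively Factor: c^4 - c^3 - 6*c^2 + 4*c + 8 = (c - 2)*(c^3 + c^2 - 4*c - 4) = (c - 2)^2*(c^2 + 3*c + 2) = (c - 2)^2*(c + 2)*(c + 1)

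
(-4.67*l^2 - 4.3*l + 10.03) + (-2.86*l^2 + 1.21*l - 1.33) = -7.53*l^2 - 3.09*l + 8.7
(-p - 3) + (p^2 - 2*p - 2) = p^2 - 3*p - 5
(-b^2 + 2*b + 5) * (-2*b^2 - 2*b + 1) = 2*b^4 - 2*b^3 - 15*b^2 - 8*b + 5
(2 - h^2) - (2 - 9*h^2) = 8*h^2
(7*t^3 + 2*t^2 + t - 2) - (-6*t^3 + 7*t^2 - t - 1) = 13*t^3 - 5*t^2 + 2*t - 1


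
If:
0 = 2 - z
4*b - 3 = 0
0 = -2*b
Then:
No Solution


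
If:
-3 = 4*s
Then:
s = -3/4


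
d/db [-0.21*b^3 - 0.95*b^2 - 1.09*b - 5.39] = -0.63*b^2 - 1.9*b - 1.09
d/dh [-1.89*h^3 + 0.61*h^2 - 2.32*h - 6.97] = -5.67*h^2 + 1.22*h - 2.32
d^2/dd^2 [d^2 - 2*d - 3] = 2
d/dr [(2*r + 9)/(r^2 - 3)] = 2*(r^2 - r*(2*r + 9) - 3)/(r^2 - 3)^2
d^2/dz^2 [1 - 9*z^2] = -18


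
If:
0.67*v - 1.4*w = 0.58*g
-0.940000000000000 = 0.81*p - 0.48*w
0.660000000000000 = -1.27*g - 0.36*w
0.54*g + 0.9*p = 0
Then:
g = -1.51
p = 0.90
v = 5.98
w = 3.48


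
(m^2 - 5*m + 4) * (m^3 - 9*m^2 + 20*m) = m^5 - 14*m^4 + 69*m^3 - 136*m^2 + 80*m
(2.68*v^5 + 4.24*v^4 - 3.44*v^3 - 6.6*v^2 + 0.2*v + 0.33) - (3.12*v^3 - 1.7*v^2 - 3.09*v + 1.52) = 2.68*v^5 + 4.24*v^4 - 6.56*v^3 - 4.9*v^2 + 3.29*v - 1.19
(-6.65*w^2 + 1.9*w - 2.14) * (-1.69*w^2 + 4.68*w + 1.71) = 11.2385*w^4 - 34.333*w^3 + 1.1371*w^2 - 6.7662*w - 3.6594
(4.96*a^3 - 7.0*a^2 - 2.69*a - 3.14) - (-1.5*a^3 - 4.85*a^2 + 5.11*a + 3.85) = 6.46*a^3 - 2.15*a^2 - 7.8*a - 6.99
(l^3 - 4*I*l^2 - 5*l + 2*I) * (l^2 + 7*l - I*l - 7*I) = l^5 + 7*l^4 - 5*I*l^4 - 9*l^3 - 35*I*l^3 - 63*l^2 + 7*I*l^2 + 2*l + 49*I*l + 14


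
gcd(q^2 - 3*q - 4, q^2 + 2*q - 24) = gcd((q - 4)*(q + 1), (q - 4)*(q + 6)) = q - 4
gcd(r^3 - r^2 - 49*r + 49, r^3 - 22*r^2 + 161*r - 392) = r - 7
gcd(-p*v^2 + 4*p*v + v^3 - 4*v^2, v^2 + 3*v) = v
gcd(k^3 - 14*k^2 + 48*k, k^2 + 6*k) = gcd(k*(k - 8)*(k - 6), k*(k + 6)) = k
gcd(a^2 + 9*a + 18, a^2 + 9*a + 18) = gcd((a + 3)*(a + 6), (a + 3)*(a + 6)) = a^2 + 9*a + 18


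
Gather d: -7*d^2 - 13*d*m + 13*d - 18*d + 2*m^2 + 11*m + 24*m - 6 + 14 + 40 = -7*d^2 + d*(-13*m - 5) + 2*m^2 + 35*m + 48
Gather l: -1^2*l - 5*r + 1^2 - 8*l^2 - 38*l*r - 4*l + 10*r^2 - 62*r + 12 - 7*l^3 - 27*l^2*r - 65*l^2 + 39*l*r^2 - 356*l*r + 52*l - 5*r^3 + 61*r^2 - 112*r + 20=-7*l^3 + l^2*(-27*r - 73) + l*(39*r^2 - 394*r + 47) - 5*r^3 + 71*r^2 - 179*r + 33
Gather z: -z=-z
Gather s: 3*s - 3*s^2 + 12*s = -3*s^2 + 15*s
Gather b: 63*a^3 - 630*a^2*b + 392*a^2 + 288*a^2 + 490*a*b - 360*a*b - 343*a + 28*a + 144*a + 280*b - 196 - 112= 63*a^3 + 680*a^2 - 171*a + b*(-630*a^2 + 130*a + 280) - 308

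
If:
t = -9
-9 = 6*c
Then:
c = -3/2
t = -9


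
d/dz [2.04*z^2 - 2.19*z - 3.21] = 4.08*z - 2.19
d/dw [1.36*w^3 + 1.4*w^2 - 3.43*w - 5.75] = 4.08*w^2 + 2.8*w - 3.43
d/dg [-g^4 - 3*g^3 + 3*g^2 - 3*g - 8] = -4*g^3 - 9*g^2 + 6*g - 3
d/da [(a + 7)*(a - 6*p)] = 2*a - 6*p + 7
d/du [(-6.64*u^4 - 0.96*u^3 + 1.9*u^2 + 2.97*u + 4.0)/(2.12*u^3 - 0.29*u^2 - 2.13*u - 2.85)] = (-14.0768*u^6 + 3.8512*u^5 + 38.68*u^4 + 67.1928*u^3 - 20.4177*u^2 - 8.51*u + 0.0554999999999986)/(4.4944*u^6 - 1.2296*u^5 - 8.9471*u^4 - 10.8486*u^3 + 6.1899*u^2 + 12.141*u + 8.1225)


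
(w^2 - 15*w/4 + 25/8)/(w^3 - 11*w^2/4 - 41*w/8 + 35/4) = (2*w - 5)/(2*w^2 - 3*w - 14)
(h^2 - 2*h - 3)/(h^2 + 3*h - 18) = (h + 1)/(h + 6)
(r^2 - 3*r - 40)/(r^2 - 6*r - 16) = (r + 5)/(r + 2)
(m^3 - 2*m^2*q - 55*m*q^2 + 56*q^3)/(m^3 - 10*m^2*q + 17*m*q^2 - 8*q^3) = (-m - 7*q)/(-m + q)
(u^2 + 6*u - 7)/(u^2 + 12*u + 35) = (u - 1)/(u + 5)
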